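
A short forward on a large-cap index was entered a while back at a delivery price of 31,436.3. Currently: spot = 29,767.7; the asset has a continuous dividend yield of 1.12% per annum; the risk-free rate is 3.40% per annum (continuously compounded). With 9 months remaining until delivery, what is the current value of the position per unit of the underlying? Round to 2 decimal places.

1126.11

Current fair forward for the remaining 9 months: F = S·e^((r − q)·T), (r − q) = 0.0340 − 0.0112 = 0.0228
F = 29767.7 · e^(0.0228 × 9/12) = 29767.7 × 1.01724704 = 30281.1047
Value of long forward = (F − K)·e^(−rT) = (30281.1047 − 31436.3) · e^(−0.0340·9/12)
= -1155.1953 × 0.97482238 = -1126.11
Short position value = −(long value) = 1126.11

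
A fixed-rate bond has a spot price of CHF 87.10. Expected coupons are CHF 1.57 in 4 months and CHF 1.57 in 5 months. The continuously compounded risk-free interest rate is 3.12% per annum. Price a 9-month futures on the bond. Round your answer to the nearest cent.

CHF 85.99

PV(coupons) I = 1.57·e^(−0.0312·4/12) + 1.57·e^(−0.0312·5/12)
I = 1.5538 + 1.5497 = 3.1035
F = (S − I)·e^(rT) = (87.10 − 3.1035) · e^(0.0312·9/12)
= 83.9965 · e^0.023400 = 83.9965 × 1.023676 = CHF 85.99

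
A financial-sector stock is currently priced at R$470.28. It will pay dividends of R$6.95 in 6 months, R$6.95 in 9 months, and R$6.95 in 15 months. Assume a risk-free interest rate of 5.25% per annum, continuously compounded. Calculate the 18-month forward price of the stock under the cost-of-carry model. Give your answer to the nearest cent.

R$487.22

PV(dividends) I = 6.95·e^(−0.0525·6/12) + 6.95·e^(−0.0525·9/12) + 6.95·e^(−0.0525·15/12)
I = 6.7699 + 6.6817 + 6.5085 = 19.9601
F = (S − I)·e^(rT) = (470.28 − 19.9601) · e^(0.0525·18/12)
= 450.3199 · e^0.078750 = 450.3199 × 1.081934 = R$487.22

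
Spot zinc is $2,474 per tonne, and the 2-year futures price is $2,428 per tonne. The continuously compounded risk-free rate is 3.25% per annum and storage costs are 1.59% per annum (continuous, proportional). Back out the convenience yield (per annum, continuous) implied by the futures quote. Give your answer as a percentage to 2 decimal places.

F = S·e^((r+u−y)T) ⇒ (r+u−y) = ln(F/S)/T
ln(2428/2474) = -0.018768; /T ⇒ -0.009384
y = r + u − ln(F/S)/T = 0.0325 + 0.0159 + 0.009384 = 0.057784
y = 5.78%

5.78%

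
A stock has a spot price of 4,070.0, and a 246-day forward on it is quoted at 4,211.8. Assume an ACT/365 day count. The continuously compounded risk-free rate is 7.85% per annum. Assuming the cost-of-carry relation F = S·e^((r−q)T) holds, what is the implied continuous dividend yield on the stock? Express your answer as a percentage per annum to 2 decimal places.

From F = S·e^((r−q)T): (r − q) = ln(F/S)/T
ln(4211.8/4070.0) = ln(1.034840) = 0.034247
(r − q) = 0.034247 / (246/365) = 0.050814
q = r − ln(F/S)/T = 0.0785 − 0.050814 = 0.027686
q = 2.77%

2.77%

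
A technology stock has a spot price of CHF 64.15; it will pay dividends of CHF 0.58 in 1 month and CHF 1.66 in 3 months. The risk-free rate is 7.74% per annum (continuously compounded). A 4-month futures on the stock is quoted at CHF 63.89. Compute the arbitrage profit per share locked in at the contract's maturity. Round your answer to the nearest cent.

CHF 0.33 per share

PV(dividends) I = 0.58·e^(−0.0774·1/12) + 1.66·e^(−0.0774·3/12) = 2.2045
Fair futures F* = (S − I)·e^(rT) = (64.15 − 2.2045)·e^0.025800 = 61.9455 × 1.026136 = 63.5645
Market CHF 63.89 > fair 63.5645: forward overpriced → cash-and-carry (borrow at r, buy the stock and collect the dividends, short the forward).
Profit at T = |F_mkt − F*| = |63.89 − 63.5645| = CHF 0.33 per share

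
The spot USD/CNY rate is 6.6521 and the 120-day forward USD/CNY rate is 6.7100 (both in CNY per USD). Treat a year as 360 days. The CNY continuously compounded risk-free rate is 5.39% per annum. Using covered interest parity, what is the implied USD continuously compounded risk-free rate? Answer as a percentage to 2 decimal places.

F = S·e^((r_CNY − r_USD)T) ⇒ r_USD = r_CNY − ln(F/S)/T
ln(6.7100/6.6521) = 0.008666; /(120/360) = 0.025998
r_USD = 0.0539 − 0.025998 = 0.027902
r_USD = 2.79%

2.79%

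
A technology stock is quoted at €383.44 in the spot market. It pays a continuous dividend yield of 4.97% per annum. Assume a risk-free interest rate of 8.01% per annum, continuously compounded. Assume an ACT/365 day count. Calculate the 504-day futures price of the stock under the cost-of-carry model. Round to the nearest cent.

F = S·e^((r − q)T) = 383.44 · e^((0.0801 − 0.0497) × 504/365)
= 383.44 · e^0.041977 = 383.44 × 1.042870
F = €399.88

€399.88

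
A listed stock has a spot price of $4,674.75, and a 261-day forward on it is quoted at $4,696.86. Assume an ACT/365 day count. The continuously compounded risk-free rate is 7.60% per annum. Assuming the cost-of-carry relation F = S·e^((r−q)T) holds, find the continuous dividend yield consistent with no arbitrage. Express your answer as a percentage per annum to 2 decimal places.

6.94%

From F = S·e^((r−q)T): (r − q) = ln(F/S)/T
ln(4696.86/4674.75) = ln(1.004730) = 0.004719
(r − q) = 0.004719 / (261/365) = 0.006599
q = r − ln(F/S)/T = 0.0760 − 0.006599 = 0.069401
q = 6.94%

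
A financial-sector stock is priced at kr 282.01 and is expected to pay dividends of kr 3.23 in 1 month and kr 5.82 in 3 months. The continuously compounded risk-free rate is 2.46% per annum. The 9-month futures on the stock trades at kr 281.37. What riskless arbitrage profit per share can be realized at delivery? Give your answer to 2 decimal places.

PV(dividends) I = 3.23·e^(−0.0246·1/12) + 5.82·e^(−0.0246·3/12) = 9.0077
Fair futures F* = (S − I)·e^(rT) = (282.01 − 9.0077)·e^0.018450 = 273.0023 × 1.018621 = 278.0859
Market kr 281.37 > fair 278.0859: forward overpriced → cash-and-carry (borrow at r, buy the stock and collect the dividends, short the forward).
Profit at T = |F_mkt − F*| = |281.37 − 278.0859| = kr 3.28 per share

kr 3.28 per share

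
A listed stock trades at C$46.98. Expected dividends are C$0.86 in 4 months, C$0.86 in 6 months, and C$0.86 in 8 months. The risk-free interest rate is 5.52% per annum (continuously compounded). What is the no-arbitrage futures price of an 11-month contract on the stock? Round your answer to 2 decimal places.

C$46.78

PV(dividends) I = 0.86·e^(−0.0552·4/12) + 0.86·e^(−0.0552·6/12) + 0.86·e^(−0.0552·8/12)
I = 0.8443 + 0.8366 + 0.8289 = 2.5098
F = (S − I)·e^(rT) = (46.98 − 2.5098) · e^(0.0552·11/12)
= 44.4702 · e^0.050600 = 44.4702 × 1.051902 = C$46.78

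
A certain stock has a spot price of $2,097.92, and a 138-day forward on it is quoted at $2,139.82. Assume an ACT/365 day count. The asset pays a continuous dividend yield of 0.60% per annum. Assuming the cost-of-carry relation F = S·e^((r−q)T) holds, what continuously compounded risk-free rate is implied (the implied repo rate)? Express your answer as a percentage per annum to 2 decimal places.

5.83%

From F = S·e^((r−q)T): (r − q) = ln(F/S)/T
ln(2139.82/2097.92) = ln(1.019972) = 0.019775
(r − q) = 0.019775 / (138/365) = 0.052303
r = ln(F/S)/T + q = 0.052303 + 0.0060 = 0.058303
r = 5.83%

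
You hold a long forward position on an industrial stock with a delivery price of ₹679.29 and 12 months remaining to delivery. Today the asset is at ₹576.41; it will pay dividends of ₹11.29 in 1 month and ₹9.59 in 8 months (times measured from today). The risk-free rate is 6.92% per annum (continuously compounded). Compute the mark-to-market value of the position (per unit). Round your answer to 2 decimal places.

-₹77.85

PV(remaining dividends) I = 11.29·e^(−0.0692·1/12) + 9.59·e^(−0.0692·8/12) = 20.3827
Current forward F = (S − I)·e^(rT) = (576.41 − 20.3827)·e^(0.0692·12/12) = 556.0273 × 1.071651 = 595.8672
Value (long) = (F − K)·e^(−rT) = (595.8672 − 679.29) × 0.933140 = -77.8452
Value = -₹77.85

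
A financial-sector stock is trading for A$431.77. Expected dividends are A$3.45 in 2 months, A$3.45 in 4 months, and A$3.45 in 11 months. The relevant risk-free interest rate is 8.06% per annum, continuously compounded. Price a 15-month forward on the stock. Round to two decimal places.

PV(dividends) I = 3.45·e^(−0.0806·2/12) + 3.45·e^(−0.0806·4/12) + 3.45·e^(−0.0806·11/12)
I = 3.4040 + 3.3585 + 3.2043 = 9.9668
F = (S − I)·e^(rT) = (431.77 − 9.9668) · e^(0.0806·15/12)
= 421.8032 · e^0.100750 = 421.8032 × 1.106000 = A$466.51

A$466.51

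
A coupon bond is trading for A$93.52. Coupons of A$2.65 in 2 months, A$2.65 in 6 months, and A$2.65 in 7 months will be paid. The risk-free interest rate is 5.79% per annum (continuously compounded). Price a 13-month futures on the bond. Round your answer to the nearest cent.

PV(coupons) I = 2.65·e^(−0.0579·2/12) + 2.65·e^(−0.0579·6/12) + 2.65·e^(−0.0579·7/12)
I = 2.6246 + 2.5744 + 2.5620 = 7.7610
F = (S − I)·e^(rT) = (93.52 − 7.7610) · e^(0.0579·13/12)
= 85.7590 · e^0.062725 = 85.7590 × 1.064734 = A$91.31

A$91.31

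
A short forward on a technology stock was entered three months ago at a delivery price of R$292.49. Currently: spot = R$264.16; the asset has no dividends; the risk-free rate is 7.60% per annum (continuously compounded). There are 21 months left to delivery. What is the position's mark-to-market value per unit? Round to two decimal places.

-R$8.10

Current fair forward for the remaining 21 months: F = S·e^(r·T), r = 0.0760
F = 264.16 · e^(0.0760 × 21/12) = 264.16 × 1.142250 = 301.7368
Value of long forward = (F − K)·e^(−rT) = (301.7368 − 292.49) · e^(−0.0760·21/12)
= 9.2468 × 0.875465 = 8.10
Short position value = −(long value) = -R$8.10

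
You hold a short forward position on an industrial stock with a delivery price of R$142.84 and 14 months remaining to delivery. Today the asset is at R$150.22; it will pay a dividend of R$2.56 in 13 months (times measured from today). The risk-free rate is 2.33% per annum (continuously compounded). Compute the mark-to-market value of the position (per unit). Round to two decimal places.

PV(remaining dividends) I = 2.56·e^(−0.0233·13/12) = 2.4962
Current forward F = (S − I)·e^(rT) = (150.22 − 2.4962)·e^(0.0233·14/12) = 147.7238 × 1.027556 = 151.7945
Value (long) = (F − K)·e^(−rT) = (151.7945 − 142.84) × 0.973183 = 8.7144
Short position value = −(long value) = -R$8.71

-R$8.71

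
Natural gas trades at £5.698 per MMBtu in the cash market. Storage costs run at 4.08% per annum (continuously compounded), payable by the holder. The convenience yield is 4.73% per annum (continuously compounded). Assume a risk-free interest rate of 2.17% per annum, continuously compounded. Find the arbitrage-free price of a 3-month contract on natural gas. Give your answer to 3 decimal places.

Net carry = r + u − y = 0.0217 + 0.0408 − 0.0473 = 0.0152
F = S·e^((r+u−y)T) = 5.698 · e^(0.0152 × 3/12) = 5.698 · e^0.003800
= 5.698 × 1.003807 = £5.720 per MMBtu

£5.720 per MMBtu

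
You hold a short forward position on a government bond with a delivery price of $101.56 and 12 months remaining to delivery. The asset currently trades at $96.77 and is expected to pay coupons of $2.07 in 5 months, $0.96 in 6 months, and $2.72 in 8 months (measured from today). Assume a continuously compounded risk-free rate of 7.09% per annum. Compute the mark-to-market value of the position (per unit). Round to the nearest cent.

$3.37

PV(remaining coupons) I = 2.07·e^(−0.0709·5/12) + 0.96·e^(−0.0709·6/12) + 2.72·e^(−0.0709·8/12) = 5.5307
Current forward F = (S − I)·e^(rT) = (96.77 − 5.5307)·e^(0.0709·12/12) = 91.2393 × 1.073474 = 97.9430
Value (long) = (F − K)·e^(−rT) = (97.9430 − 101.56) × 0.931555 = -3.3694
Short position value = −(long value) = $3.37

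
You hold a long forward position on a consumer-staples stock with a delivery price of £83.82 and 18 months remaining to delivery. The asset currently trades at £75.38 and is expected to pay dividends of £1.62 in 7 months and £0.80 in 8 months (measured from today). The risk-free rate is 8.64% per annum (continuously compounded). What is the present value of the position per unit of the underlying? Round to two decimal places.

-£0.55

PV(remaining dividends) I = 1.62·e^(−0.0864·7/12) + 0.80·e^(−0.0864·8/12) = 2.2956
Current forward F = (S − I)·e^(rT) = (75.38 − 2.2956)·e^(0.0864·18/12) = 73.0844 × 1.138373 = 83.1973
Value (long) = (F − K)·e^(−rT) = (83.1973 − 83.82) × 0.878447 = -0.5470
Value = -£0.55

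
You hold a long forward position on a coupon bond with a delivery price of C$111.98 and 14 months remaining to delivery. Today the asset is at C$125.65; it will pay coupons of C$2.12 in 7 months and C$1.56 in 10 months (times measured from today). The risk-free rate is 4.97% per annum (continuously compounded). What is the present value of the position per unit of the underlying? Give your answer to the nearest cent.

PV(remaining coupons) I = 2.12·e^(−0.0497·7/12) + 1.56·e^(−0.0497·10/12) = 3.5561
Current forward F = (S − I)·e^(rT) = (125.65 − 3.5561)·e^(0.0497·14/12) = 122.0939 × 1.059697 = 129.3825
Value (long) = (F − K)·e^(−rT) = (129.3825 − 111.98) × 0.943666 = 16.4221
Value = C$16.42

C$16.42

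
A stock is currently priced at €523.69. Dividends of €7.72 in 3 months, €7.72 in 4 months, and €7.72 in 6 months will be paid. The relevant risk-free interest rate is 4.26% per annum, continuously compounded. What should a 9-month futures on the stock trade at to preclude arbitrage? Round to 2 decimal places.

€517.14

PV(dividends) I = 7.72·e^(−0.0426·3/12) + 7.72·e^(−0.0426·4/12) + 7.72·e^(−0.0426·6/12)
I = 7.6382 + 7.6112 + 7.5573 = 22.8067
F = (S − I)·e^(rT) = (523.69 − 22.8067) · e^(0.0426·9/12)
= 500.8833 · e^0.031950 = 500.8833 × 1.032466 = €517.14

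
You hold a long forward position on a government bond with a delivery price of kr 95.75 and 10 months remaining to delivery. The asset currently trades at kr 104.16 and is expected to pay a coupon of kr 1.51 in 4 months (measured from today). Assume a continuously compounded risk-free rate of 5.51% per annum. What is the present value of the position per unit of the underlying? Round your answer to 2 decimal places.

PV(remaining coupons) I = 1.51·e^(−0.0551·4/12) = 1.4825
Current forward F = (S − I)·e^(rT) = (104.16 − 1.4825)·e^(0.0551·10/12) = 102.6775 × 1.046987 = 107.5020
Value (long) = (F − K)·e^(−rT) = (107.5020 − 95.75) × 0.955122 = 11.2246
Value = kr 11.22

kr 11.22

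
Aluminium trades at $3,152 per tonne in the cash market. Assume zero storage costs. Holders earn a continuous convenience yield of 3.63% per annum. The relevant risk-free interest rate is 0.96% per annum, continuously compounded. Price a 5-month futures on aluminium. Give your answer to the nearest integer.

$3,117 per tonne

Net carry = r + u − y = 0.0096 + 0.0000 − 0.0363 = -0.0267
F = S·e^((r+u−y)T) = 3152 · e^(-0.0267 × 5/12) = 3152 · e^-0.011125
= 3152 × 0.988937 = $3,117 per tonne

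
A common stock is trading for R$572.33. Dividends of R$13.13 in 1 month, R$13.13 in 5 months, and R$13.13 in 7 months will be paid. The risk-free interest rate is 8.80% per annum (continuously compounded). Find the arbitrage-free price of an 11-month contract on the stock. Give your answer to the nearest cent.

PV(dividends) I = 13.13·e^(−0.0880·1/12) + 13.13·e^(−0.0880·5/12) + 13.13·e^(−0.0880·7/12)
I = 13.0341 + 12.6573 + 12.4730 = 38.1644
F = (S − I)·e^(rT) = (572.33 − 38.1644) · e^(0.0880·11/12)
= 534.1656 · e^0.080667 = 534.1656 × 1.084010 = R$579.04

R$579.04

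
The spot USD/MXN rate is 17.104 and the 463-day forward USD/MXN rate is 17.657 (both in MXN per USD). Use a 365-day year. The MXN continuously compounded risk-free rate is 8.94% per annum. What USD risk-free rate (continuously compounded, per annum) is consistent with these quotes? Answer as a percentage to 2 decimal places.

6.43%

F = S·e^((r_MXN − r_USD)T) ⇒ r_USD = r_MXN − ln(F/S)/T
ln(17.657/17.104) = 0.031820; /(463/365) = 0.025085
r_USD = 0.0894 − 0.025085 = 0.064315
r_USD = 6.43%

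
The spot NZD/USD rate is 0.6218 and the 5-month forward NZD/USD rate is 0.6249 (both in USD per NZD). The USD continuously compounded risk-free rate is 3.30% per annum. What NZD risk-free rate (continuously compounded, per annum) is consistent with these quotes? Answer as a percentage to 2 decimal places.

F = S·e^((r_USD − r_NZD)T) ⇒ r_NZD = r_USD − ln(F/S)/T
ln(0.6249/0.6218) = 0.004973; /(5/12) = 0.011935
r_NZD = 0.0330 − 0.011935 = 0.021065
r_NZD = 2.11%

2.11%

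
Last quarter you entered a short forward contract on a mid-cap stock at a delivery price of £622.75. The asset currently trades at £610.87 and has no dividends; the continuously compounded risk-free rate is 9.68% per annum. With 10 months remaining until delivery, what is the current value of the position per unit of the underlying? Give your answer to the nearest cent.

-£36.38

Current fair forward for the remaining 10 months: F = S·e^(r·T), r = 0.0968
F = 610.87 · e^(0.0968 × 10/12) = 610.87 × 1.084009 = 662.1886
Value of long forward = (F − K)·e^(−rT) = (662.1886 − 622.75) · e^(−0.0968·10/12)
= 39.4386 × 0.922501 = 36.38
Short position value = −(long value) = -£36.38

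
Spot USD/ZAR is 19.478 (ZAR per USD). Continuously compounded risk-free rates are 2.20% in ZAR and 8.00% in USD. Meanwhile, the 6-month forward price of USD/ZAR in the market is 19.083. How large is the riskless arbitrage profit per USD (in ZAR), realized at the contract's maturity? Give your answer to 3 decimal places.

Fair forward: F* = S·e^(carry·T), with carry = (r_ZAR − r_USD) = 0.0220 − 0.0800 = -0.0580
F* = 19.478 · e^(-0.0580 × 6/12) = 19.478 · e^-0.029000 = 19.478 × 0.971416 = 18.9212
Market 19.083 > fair 18.9212: forward overpriced → cash-and-carry (buy spot, short the forward).
At maturity, profit = |F_mkt − F*| = |19.083 − 18.9212| = 0.162 per USD (in ZAR)

0.162 per USD (in ZAR)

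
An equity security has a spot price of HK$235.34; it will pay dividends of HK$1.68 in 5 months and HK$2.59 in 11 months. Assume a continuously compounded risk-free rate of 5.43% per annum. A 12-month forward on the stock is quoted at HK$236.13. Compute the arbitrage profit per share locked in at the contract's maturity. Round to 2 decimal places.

HK$8.01 per share

PV(dividends) I = 1.68·e^(−0.0543·5/12) + 2.59·e^(−0.0543·11/12) = 4.1067
Fair forward F* = (S − I)·e^(rT) = (235.34 − 4.1067)·e^0.054300 = 231.2333 × 1.055801 = 244.1363
Market HK$236.13 < fair 244.1363: forward underpriced → reverse cash-and-carry (short the stock, invest proceeds at r, pay the dividends, go long the forward).
Profit at T = |F_mkt − F*| = |236.13 − 244.1363| = HK$8.01 per share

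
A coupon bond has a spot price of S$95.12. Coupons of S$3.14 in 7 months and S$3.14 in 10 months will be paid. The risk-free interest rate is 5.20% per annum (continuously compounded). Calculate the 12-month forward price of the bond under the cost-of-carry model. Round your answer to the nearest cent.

S$93.82

PV(coupons) I = 3.14·e^(−0.0520·7/12) + 3.14·e^(−0.0520·10/12)
I = 3.0462 + 3.0068 = 6.0530
F = (S − I)·e^(rT) = (95.12 − 6.0530) · e^(0.0520·12/12)
= 89.0670 · e^0.052000 = 89.0670 × 1.053376 = S$93.82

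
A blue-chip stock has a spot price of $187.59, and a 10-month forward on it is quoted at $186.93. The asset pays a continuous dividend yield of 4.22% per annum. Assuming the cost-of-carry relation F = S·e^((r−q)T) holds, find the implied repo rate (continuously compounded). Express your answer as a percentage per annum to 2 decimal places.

3.80%

From F = S·e^((r−q)T): (r − q) = ln(F/S)/T
ln(186.93/187.59) = ln(0.996482) = -0.003524
(r − q) = -0.003524 / (10/12) = -0.004229
r = ln(F/S)/T + q = -0.004229 + 0.0422 = 0.037971
r = 3.80%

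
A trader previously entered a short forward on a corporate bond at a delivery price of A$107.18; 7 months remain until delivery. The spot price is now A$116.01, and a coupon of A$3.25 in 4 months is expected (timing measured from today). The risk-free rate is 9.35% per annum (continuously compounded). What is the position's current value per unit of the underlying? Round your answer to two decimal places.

-A$11.37

PV(remaining coupons) I = 3.25·e^(−0.0935·4/12) = 3.1503
Current forward F = (S − I)·e^(rT) = (116.01 − 3.1503)·e^(0.0935·7/12) = 112.8597 × 1.056056 = 119.1862
Value (long) = (F − K)·e^(−rT) = (119.1862 − 107.18) × 0.946919 = 11.3689
Short position value = −(long value) = -A$11.37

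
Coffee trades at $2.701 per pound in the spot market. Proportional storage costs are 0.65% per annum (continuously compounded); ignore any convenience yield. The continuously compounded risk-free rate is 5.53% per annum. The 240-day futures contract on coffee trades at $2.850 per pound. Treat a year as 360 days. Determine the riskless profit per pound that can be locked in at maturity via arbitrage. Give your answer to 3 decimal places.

$0.035 per pound

Fair futures: F* = S·e^(carry·T), with carry = (r + u) = 0.0553 + 0.0065 = 0.0618
F* = 2.701 · e^(0.0618 × 240/360) = 2.701 · e^0.041200 = 2.701 × 1.042060 = $2.8146
Market $2.850 > fair $2.8146: forward overpriced → cash-and-carry (buy spot, short the forward).
At maturity, profit = |F_mkt − F*| = |2.850 − 2.8146| = $0.035 per pound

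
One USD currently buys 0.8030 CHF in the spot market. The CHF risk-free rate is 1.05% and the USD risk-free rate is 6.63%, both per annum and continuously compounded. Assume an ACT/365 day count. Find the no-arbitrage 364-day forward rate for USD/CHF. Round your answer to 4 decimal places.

F = S·e^((r_CHF − r_USD)T) = 0.8030 · e^((0.0105 − 0.0663) × 364/365)
= 0.8030 · e^-0.055647 = 0.8030 × 0.945873
F = 0.7595 CHF per USD

0.7595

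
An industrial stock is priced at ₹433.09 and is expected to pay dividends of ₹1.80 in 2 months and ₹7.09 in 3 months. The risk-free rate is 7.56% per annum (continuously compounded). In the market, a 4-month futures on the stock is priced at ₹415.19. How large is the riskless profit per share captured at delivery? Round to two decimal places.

PV(dividends) I = 1.80·e^(−0.0756·2/12) + 7.09·e^(−0.0756·3/12) = 8.7347
Fair futures F* = (S − I)·e^(rT) = (433.09 − 8.7347)·e^0.025200 = 424.3553 × 1.025520 = 435.1848
Market ₹415.19 < fair 435.1848: forward underpriced → reverse cash-and-carry (short the stock, invest proceeds at r, pay the dividends, go long the forward).
Profit at T = |F_mkt − F*| = |415.19 − 435.1848| = ₹19.99 per share

₹19.99 per share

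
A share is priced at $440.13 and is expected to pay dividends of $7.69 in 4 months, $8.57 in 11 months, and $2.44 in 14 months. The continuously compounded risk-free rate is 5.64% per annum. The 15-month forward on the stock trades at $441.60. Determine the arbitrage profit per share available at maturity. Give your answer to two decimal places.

$11.40 per share

PV(dividends) I = 7.69·e^(−0.0564·4/12) + 8.57·e^(−0.0564·11/12) + 2.44·e^(−0.0564·14/12) = 17.9696
Fair forward F* = (S − I)·e^(rT) = (440.13 − 17.9696)·e^0.070500 = 422.1604 × 1.073045 = 452.9971
Market $441.60 < fair 452.9971: forward underpriced → reverse cash-and-carry (short the stock, invest proceeds at r, pay the dividends, go long the forward).
Profit at T = |F_mkt − F*| = |441.60 − 452.9971| = $11.40 per share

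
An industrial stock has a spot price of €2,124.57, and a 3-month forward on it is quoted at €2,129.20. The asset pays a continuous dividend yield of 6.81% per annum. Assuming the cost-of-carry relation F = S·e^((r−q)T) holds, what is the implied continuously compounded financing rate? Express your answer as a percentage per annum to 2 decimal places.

7.68%

From F = S·e^((r−q)T): (r − q) = ln(F/S)/T
ln(2129.20/2124.57) = ln(1.002179) = 0.002177
(r − q) = 0.002177 / (3/12) = 0.008708
r = ln(F/S)/T + q = 0.008708 + 0.0681 = 0.076808
r = 7.68%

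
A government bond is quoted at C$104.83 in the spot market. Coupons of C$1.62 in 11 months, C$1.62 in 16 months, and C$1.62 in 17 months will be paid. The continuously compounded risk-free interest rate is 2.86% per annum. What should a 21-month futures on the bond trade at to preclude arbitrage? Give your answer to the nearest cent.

PV(coupons) I = 1.62·e^(−0.0286·11/12) + 1.62·e^(−0.0286·16/12) + 1.62·e^(−0.0286·17/12)
I = 1.5781 + 1.5594 + 1.5557 = 4.6932
F = (S − I)·e^(rT) = (104.83 − 4.6932) · e^(0.0286·21/12)
= 100.1368 · e^0.050050 = 100.1368 × 1.051324 = C$105.28

C$105.28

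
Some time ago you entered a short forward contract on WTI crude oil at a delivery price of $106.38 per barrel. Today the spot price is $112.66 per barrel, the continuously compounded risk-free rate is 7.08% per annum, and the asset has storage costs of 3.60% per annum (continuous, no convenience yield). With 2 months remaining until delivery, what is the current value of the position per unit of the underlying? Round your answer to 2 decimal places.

Current fair forward for the remaining 2 months: F = S·e^((r + u)·T), (r + u) = 0.0708 + 0.0360 = 0.1068
F = 112.66 · e^(0.1068 × 2/12) = 112.66 × 1.017959 = 114.6833
Value of long forward = (F − K)·e^(−rT) = (114.6833 − 106.38) · e^(−0.0708·2/12)
= 8.3033 × 0.988269 = 8.21
Short position value = −(long value) = -$8.21

-$8.21 per barrel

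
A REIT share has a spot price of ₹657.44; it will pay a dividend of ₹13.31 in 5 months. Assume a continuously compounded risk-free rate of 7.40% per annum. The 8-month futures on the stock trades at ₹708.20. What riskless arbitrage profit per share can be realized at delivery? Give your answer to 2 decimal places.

₹31.07 per share

PV(dividends) I = 13.31·e^(−0.0740·5/12) = 12.9059
Fair futures F* = (S − I)·e^(rT) = (657.44 − 12.9059)·e^0.049333 = 644.5341 × 1.050570 = 677.1282
Market ₹708.20 > fair 677.1282: forward overpriced → cash-and-carry (borrow at r, buy the stock and collect the dividends, short the forward).
Profit at T = |F_mkt − F*| = |708.20 − 677.1282| = ₹31.07 per share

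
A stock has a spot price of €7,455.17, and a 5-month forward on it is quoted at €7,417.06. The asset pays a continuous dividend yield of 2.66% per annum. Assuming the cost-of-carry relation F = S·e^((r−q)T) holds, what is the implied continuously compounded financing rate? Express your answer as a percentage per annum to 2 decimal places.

1.43%

From F = S·e^((r−q)T): (r − q) = ln(F/S)/T
ln(7417.06/7455.17) = ln(0.994888) = -0.005125
(r − q) = -0.005125 / (5/12) = -0.012300
r = ln(F/S)/T + q = -0.012300 + 0.0266 = 0.014300
r = 1.43%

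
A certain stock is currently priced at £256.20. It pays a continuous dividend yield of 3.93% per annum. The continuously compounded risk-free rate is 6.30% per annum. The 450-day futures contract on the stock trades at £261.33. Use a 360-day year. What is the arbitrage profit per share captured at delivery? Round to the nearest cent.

£2.57 per share

Fair futures: F* = S·e^(carry·T), with carry = (r − q) = 0.0630 − 0.0393 = 0.0237
F* = 256.20 · e^(0.0237 × 450/360) = 256.20 · e^0.029625 = 256.20 × 1.030068 = £263.9034
Market £261.33 < fair £263.9034: forward underpriced → reverse cash-and-carry (short spot, go long the forward).
At maturity, profit = |F_mkt − F*| = |261.33 − 263.9034| = £2.57 per share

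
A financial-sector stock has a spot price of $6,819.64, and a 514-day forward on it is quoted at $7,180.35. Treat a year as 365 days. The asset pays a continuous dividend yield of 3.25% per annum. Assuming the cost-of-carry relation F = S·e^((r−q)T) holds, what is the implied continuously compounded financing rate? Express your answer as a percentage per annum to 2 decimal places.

6.91%

From F = S·e^((r−q)T): (r − q) = ln(F/S)/T
ln(7180.35/6819.64) = ln(1.052893) = 0.051542
(r − q) = 0.051542 / (514/365) = 0.036601
r = ln(F/S)/T + q = 0.036601 + 0.0325 = 0.069101
r = 6.91%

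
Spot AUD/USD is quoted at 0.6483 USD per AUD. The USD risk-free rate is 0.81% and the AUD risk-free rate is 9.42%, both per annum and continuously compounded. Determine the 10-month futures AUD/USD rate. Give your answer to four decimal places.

F = S·e^((r_USD − r_AUD)T) = 0.6483 · e^((0.0081 − 0.0942) × 10/12)
= 0.6483 · e^-0.071750 = 0.6483 × 0.930764
F = 0.6034 USD per AUD

0.6034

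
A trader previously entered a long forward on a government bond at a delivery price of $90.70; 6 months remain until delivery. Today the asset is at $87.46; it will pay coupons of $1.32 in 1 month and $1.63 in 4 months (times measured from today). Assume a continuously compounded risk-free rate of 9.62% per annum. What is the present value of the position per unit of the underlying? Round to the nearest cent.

-$1.87

PV(remaining coupons) I = 1.32·e^(−0.0962·1/12) + 1.63·e^(−0.0962·4/12) = 2.8880
Current forward F = (S − I)·e^(rT) = (87.46 − 2.8880)·e^(0.0962·6/12) = 84.5720 × 1.049276 = 88.7394
Value (long) = (F − K)·e^(−rT) = (88.7394 − 90.70) × 0.953038 = -1.8685
Value = -$1.87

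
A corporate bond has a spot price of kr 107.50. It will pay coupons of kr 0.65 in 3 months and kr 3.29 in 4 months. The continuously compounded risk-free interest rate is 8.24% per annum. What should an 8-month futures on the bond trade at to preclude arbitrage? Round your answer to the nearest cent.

PV(coupons) I = 0.65·e^(−0.0824·3/12) + 3.29·e^(−0.0824·4/12)
I = 0.6367 + 3.2009 = 3.8376
F = (S − I)·e^(rT) = (107.50 − 3.8376) · e^(0.0824·8/12)
= 103.6624 · e^0.054933 = 103.6624 × 1.056470 = kr 109.52

kr 109.52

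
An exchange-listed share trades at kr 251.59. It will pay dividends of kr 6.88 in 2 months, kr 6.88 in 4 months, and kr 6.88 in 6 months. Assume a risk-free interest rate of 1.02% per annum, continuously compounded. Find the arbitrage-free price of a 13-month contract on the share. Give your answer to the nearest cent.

PV(dividends) I = 6.88·e^(−0.0102·2/12) + 6.88·e^(−0.0102·4/12) + 6.88·e^(−0.0102·6/12)
I = 6.8683 + 6.8566 + 6.8450 = 20.5699
F = (S − I)·e^(rT) = (251.59 − 20.5699) · e^(0.0102·13/12)
= 231.0201 · e^0.011050 = 231.0201 × 1.011111 = kr 233.59

kr 233.59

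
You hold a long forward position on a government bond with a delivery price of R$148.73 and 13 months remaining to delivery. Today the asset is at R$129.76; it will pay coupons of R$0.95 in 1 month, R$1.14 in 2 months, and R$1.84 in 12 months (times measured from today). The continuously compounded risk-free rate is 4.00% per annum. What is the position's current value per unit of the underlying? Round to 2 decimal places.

-R$16.51

PV(remaining coupons) I = 0.95·e^(−0.0400·1/12) + 1.14·e^(−0.0400·2/12) + 1.84·e^(−0.0400·12/12) = 3.8471
Current forward F = (S − I)·e^(rT) = (129.76 − 3.8471)·e^(0.0400·13/12) = 125.9129 × 1.044286 = 131.4891
Value (long) = (F − K)·e^(−rT) = (131.4891 − 148.73) × 0.957592 = -16.5097
Value = -R$16.51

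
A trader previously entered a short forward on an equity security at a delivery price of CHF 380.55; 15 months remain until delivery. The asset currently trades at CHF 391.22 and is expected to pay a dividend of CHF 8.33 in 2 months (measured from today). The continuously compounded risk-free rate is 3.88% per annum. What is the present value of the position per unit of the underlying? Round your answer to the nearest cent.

PV(remaining dividends) I = 8.33·e^(−0.0388·2/12) = 8.2763
Current forward F = (S − I)·e^(rT) = (391.22 − 8.2763)·e^(0.0388·15/12) = 382.9437 × 1.049695 = 401.9741
Value (long) = (F − K)·e^(−rT) = (401.9741 − 380.55) × 0.952657 = 20.4098
Short position value = −(long value) = -CHF 20.41

-CHF 20.41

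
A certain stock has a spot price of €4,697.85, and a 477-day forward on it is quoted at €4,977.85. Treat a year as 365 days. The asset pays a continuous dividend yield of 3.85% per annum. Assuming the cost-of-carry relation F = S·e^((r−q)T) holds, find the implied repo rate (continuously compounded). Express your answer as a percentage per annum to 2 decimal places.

8.28%

From F = S·e^((r−q)T): (r − q) = ln(F/S)/T
ln(4977.85/4697.85) = ln(1.059602) = 0.057893
(r − q) = 0.057893 / (477/365) = 0.044300
r = ln(F/S)/T + q = 0.044300 + 0.0385 = 0.082800
r = 8.28%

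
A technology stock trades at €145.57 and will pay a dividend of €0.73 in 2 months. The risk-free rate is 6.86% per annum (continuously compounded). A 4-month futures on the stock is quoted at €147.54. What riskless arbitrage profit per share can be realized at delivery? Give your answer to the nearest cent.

PV(dividends) I = 0.73·e^(−0.0686·2/12) = 0.7217
Fair futures F* = (S − I)·e^(rT) = (145.57 − 0.7217)·e^0.022867 = 144.8483 × 1.023130 = 148.1986
Market €147.54 < fair 148.1986: forward underpriced → reverse cash-and-carry (short the stock, invest proceeds at r, pay the dividends, go long the forward).
Profit at T = |F_mkt − F*| = |147.54 − 148.1986| = €0.66 per share

€0.66 per share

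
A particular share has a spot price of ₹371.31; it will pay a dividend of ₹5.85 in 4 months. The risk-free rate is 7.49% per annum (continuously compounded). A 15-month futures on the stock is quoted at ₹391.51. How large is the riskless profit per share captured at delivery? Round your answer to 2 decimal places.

₹9.98 per share

PV(dividends) I = 5.85·e^(−0.0749·4/12) = 5.7058
Fair futures F* = (S − I)·e^(rT) = (371.31 − 5.7058)·e^0.093625 = 365.6042 × 1.098148 = 401.4875
Market ₹391.51 < fair 401.4875: forward underpriced → reverse cash-and-carry (short the stock, invest proceeds at r, pay the dividends, go long the forward).
Profit at T = |F_mkt − F*| = |391.51 − 401.4875| = ₹9.98 per share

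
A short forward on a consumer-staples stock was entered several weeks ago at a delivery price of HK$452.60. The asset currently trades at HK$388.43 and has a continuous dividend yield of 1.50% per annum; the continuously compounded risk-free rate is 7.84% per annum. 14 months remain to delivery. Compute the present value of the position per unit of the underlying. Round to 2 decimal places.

Current fair forward for the remaining 14 months: F = S·e^((r − q)·T), (r − q) = 0.0784 − 0.0150 = 0.0634
F = 388.43 · e^(0.0634 × 14/12) = 388.43 × 1.076771 = 418.2502
Value of long forward = (F − K)·e^(−rT) = (418.2502 − 452.60) · e^(−0.0784·14/12)
= -34.3498 × 0.912592 = -31.35
Short position value = −(long value) = HK$31.35

HK$31.35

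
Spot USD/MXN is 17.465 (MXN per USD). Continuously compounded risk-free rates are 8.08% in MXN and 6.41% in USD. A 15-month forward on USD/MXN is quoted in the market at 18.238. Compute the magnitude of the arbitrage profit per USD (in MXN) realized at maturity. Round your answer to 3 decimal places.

Fair forward: F* = S·e^(carry·T), with carry = (r_MXN − r_USD) = 0.0808 − 0.0641 = 0.0167
F* = 17.465 · e^(0.0167 × 15/12) = 17.465 · e^0.020875 = 17.465 × 1.021094 = 17.8334
Market 18.238 > fair 17.8334: forward overpriced → cash-and-carry (buy spot, short the forward).
At maturity, profit = |F_mkt − F*| = |18.238 − 17.8334| = 0.405 per USD (in MXN)

0.405 per USD (in MXN)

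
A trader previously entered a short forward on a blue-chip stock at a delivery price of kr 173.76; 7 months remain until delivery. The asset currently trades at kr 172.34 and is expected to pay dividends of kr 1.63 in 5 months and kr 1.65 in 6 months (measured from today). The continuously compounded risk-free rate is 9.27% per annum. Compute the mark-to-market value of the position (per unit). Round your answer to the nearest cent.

-kr 4.58

PV(remaining dividends) I = 1.63·e^(−0.0927·5/12) + 1.65·e^(−0.0927·6/12) = 3.1435
Current forward F = (S − I)·e^(rT) = (172.34 − 3.1435)·e^(0.0927·7/12) = 169.1965 × 1.055564 = 178.5977
Value (long) = (F − K)·e^(−rT) = (178.5977 − 173.76) × 0.947361 = 4.5830
Short position value = −(long value) = -kr 4.58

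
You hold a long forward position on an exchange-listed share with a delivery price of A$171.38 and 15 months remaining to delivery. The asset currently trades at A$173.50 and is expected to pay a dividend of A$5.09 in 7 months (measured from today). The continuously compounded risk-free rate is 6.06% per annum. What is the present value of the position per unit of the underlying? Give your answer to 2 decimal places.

PV(remaining dividends) I = 5.09·e^(−0.0606·7/12) = 4.9132
Current forward F = (S − I)·e^(rT) = (173.50 − 4.9132)·e^(0.0606·15/12) = 168.5868 × 1.078693 = 181.8534
Value (long) = (F − K)·e^(−rT) = (181.8534 − 171.38) × 0.927048 = 9.7093
Value = A$9.71

A$9.71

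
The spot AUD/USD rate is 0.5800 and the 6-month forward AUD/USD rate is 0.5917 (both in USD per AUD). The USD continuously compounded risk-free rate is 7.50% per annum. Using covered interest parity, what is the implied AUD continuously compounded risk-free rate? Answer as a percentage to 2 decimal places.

3.51%

F = S·e^((r_USD − r_AUD)T) ⇒ r_AUD = r_USD − ln(F/S)/T
ln(0.5917/0.5800) = 0.019972; /(6/12) = 0.039944
r_AUD = 0.0750 − 0.039944 = 0.035056
r_AUD = 3.51%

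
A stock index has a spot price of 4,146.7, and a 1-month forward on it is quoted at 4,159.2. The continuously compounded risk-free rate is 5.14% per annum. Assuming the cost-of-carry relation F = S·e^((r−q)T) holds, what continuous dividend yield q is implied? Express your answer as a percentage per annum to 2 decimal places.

1.53%

From F = S·e^((r−q)T): (r − q) = ln(F/S)/T
ln(4159.2/4146.7) = ln(1.003014) = 0.003009
(r − q) = 0.003009 / (1/12) = 0.036108
q = r − ln(F/S)/T = 0.0514 − 0.036108 = 0.015292
q = 1.53%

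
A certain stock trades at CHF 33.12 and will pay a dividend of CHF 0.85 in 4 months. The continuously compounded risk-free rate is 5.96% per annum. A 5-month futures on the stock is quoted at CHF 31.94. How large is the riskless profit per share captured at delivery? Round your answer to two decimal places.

CHF 1.16 per share

PV(dividends) I = 0.85·e^(−0.0596·4/12) = 0.8333
Fair futures F* = (S − I)·e^(rT) = (33.12 − 0.8333)·e^0.024833 = 32.2867 × 1.025144 = 33.0985
Market CHF 31.94 < fair 33.0985: forward underpriced → reverse cash-and-carry (short the stock, invest proceeds at r, pay the dividends, go long the forward).
Profit at T = |F_mkt − F*| = |31.94 − 33.0985| = CHF 1.16 per share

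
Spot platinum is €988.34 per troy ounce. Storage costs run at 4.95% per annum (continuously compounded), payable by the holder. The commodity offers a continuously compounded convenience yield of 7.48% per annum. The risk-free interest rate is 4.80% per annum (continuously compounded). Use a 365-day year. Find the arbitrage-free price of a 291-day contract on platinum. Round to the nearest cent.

€1,006.39 per troy ounce

Net carry = r + u − y = 0.0480 + 0.0495 − 0.0748 = 0.0227
F = S·e^((r+u−y)T) = 988.34 · e^(0.0227 × 291/365) = 988.34 · e^0.018098
= 988.34 × 1.018263 = €1,006.39 per troy ounce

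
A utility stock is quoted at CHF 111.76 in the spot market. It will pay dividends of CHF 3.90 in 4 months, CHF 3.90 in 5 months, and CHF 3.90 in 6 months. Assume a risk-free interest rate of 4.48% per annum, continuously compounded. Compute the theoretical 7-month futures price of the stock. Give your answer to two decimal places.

CHF 102.93

PV(dividends) I = 3.90·e^(−0.0448·4/12) + 3.90·e^(−0.0448·5/12) + 3.90·e^(−0.0448·6/12)
I = 3.8422 + 3.8279 + 3.8136 = 11.4837
F = (S − I)·e^(rT) = (111.76 − 11.4837) · e^(0.0448·7/12)
= 100.2763 · e^0.026133 = 100.2763 × 1.026477 = CHF 102.93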